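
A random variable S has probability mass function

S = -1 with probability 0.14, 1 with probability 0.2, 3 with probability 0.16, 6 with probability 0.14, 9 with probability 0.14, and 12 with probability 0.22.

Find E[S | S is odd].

P(S is odd) = 0.14 + 0.2 + 0.16 + 0.14 = 0.64.
E[S | S is odd] = [(-1)·0.14 + 1·0.2 + 3·0.16 + 9·0.14] / 0.64
 = 1.8 / 0.64
 = 45/16

2.8125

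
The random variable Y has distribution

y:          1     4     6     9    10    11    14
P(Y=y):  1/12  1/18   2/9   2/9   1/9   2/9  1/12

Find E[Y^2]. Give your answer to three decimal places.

E[Y^2] = Σ y^2·P(Y=y)
 = 1·1/12 + 16·1/18 + 36·2/9 + 81·2/9 + 100·1/9 + 121·2/9 + 196·1/12
 = 1/12 + 8/9 + 8 + 18 + 100/9 + 242/9 + 49/3
 = 2927/36

81.306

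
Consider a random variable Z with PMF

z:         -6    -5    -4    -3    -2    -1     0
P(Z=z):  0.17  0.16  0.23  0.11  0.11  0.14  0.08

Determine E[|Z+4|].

1.57

E[|Z+4|] = Σ |z+4|·P(Z=z)
 = 2·0.17 + 1·0.16 + 0·0.23 + 1·0.11 + 2·0.11 + 3·0.14 + 4·0.08
 = 0.34 + 0.16 + 0 + 0.11 + 0.22 + 0.42 + 0.32
 = 1.57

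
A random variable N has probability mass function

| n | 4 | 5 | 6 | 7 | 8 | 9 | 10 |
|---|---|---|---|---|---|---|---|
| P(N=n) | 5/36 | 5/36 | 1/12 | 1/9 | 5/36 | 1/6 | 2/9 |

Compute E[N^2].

E[N^2] = Σ n^2·P(N=n)
 = 16·5/36 + 25·5/36 + 36·1/12 + 49·1/9 + 64·5/36 + 81·1/6 + 100·2/9
 = 20/9 + 125/36 + 3 + 49/9 + 80/9 + 27/2 + 200/9
 = 235/4

58.75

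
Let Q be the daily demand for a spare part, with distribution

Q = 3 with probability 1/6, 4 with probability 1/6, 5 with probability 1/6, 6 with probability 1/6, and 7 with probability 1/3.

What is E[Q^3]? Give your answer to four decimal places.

186.3333

E[Q^3] = Σ q^3·P(Q=q)
 = 27·1/6 + 64·1/6 + 125·1/6 + 216·1/6 + 343·1/3
 = 9/2 + 32/3 + 125/6 + 36 + 343/3
 = 559/3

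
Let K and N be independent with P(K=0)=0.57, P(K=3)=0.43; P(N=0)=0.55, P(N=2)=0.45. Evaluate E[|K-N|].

1.416

E[|K-N|] = Σ_k Σ_n |k-n| · P(K=k)P(N=n)
 = 0·0.3135 + 2·0.2565 + 3·0.2365 + 1·0.1935
 = 0 + 0.513 + 0.7095 + 0.1935
 = 1.416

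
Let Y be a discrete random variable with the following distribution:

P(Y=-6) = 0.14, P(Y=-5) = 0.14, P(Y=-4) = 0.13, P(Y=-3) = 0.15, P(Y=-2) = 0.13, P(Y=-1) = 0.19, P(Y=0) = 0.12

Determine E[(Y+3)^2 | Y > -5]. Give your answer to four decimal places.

P(Y > -5) = 0.13 + 0.15 + 0.13 + 0.19 + 0.12 = 0.72.
E[(Y+3)^2 | Y > -5] = [1·0.13 + 0·0.15 + 1·0.13 + 4·0.19 + 9·0.12] / 0.72
 = 2.1 / 0.72
 = 35/12

2.9167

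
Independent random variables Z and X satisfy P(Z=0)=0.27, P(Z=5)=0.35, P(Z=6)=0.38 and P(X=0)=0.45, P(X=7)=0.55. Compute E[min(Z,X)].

E[min(Z,X)] = Σ_z Σ_x min(z,x) · P(Z=z)P(X=x)
 = 0·0.1215 + 0·0.1485 + 0·0.1575 + 5·0.1925 + 0·0.171 + 6·0.209
 = 0 + 0 + 0 + 0.9625 + 0 + 1.254
 = 2.2165

2.2165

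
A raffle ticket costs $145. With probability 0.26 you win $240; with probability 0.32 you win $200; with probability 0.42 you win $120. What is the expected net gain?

31.8

E[payout] = 240·0.26 + 200·0.32 + 120·0.42
 = 62.4 + 64 + 50.4
 = 176.8
Net = 176.8 - 145 = 31.8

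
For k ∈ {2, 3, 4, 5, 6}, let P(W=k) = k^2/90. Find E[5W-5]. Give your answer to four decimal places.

E[5W-5] = Σ (5w-5)·P(W=w)
 = 5·2/45 + 10·1/10 + 15·8/45 + 20·5/18 + 25·2/5
 = 2/9 + 1 + 8/3 + 50/9 + 10
 = 175/9

19.4444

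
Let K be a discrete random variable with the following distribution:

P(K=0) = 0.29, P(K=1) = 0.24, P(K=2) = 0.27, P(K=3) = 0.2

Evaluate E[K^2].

E[K^2] = Σ k^2·P(K=k)
 = 0·0.29 + 1·0.24 + 4·0.27 + 9·0.2
 = 0 + 0.24 + 1.08 + 1.8
 = 3.12

3.12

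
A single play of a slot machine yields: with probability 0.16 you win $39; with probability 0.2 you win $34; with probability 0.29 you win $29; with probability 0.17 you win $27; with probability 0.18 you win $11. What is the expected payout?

28.02

E[payout] = 39·0.16 + 34·0.2 + 29·0.29 + 27·0.17 + 11·0.18
 = 6.24 + 6.8 + 8.41 + 4.59 + 1.98
 = 28.02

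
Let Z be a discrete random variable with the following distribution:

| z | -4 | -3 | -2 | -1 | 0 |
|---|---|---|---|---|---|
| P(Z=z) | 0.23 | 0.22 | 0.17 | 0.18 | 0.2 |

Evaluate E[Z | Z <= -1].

-2.625

P(Z <= -1) = 0.23 + 0.22 + 0.17 + 0.18 = 0.8.
E[Z | Z <= -1] = [(-4)·0.23 + (-3)·0.22 + (-2)·0.17 + (-1)·0.18] / 0.8
 = -2.1 / 0.8
 = -21/8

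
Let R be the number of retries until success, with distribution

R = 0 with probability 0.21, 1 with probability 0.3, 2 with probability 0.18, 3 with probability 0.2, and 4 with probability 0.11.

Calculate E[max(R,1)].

E[max(R,1)] = Σ max(r,1)·P(R=r)
 = 1·0.21 + 1·0.3 + 2·0.18 + 3·0.2 + 4·0.11
 = 0.21 + 0.3 + 0.36 + 0.6 + 0.44
 = 1.91

1.91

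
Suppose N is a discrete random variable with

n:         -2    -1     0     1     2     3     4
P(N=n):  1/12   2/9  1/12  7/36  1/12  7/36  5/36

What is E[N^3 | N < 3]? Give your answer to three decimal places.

-0.042

P(N < 3) = 1/12 + 2/9 + 1/12 + 7/36 + 1/12 = 2/3.
E[N^3 | N < 3] = [(-8)·1/12 + (-1)·2/9 + 0·1/12 + 1·7/36 + 8·1/12] / (2/3)
 = -1/36 / (2/3)
 = -1/24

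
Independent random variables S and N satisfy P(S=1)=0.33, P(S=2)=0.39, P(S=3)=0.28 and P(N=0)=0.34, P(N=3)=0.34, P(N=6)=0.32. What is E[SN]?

5.733

E[SN] = Σ_s Σ_n sn · P(S=s)P(N=n)
 = 0·0.1122 + 3·0.1122 + 6·0.1056 + 0·0.1326 + 6·0.1326 + 12·0.1248 + 0·0.0952 + 9·0.0952 + 18·0.0896
 = 0 + 0.3366 + 0.6336 + 0 + 0.7956 + 1.4976 + 0 + 0.8568 + 1.6128
 = 5.733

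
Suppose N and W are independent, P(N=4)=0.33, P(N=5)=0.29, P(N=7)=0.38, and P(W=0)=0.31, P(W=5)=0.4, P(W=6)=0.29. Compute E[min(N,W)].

3.3325

E[min(N,W)] = Σ_n Σ_w min(n,w) · P(N=n)P(W=w)
 = 0·0.1023 + 4·0.132 + 4·0.0957 + 0·0.0899 + 5·0.116 + 5·0.0841 + 0·0.1178 + 5·0.152 + 6·0.1102
 = 0 + 0.528 + 0.3828 + 0 + 0.58 + 0.4205 + 0 + 0.76 + 0.6612
 = 3.3325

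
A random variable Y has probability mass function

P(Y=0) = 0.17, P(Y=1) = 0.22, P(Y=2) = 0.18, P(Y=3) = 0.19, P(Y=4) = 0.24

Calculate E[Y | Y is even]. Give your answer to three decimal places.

2.237

P(Y is even) = 0.17 + 0.18 + 0.24 = 0.59.
E[Y | Y is even] = [0·0.17 + 2·0.18 + 4·0.24] / 0.59
 = 1.32 / 0.59
 = 132/59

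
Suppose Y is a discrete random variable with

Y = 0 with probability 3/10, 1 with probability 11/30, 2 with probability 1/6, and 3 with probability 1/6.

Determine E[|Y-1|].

0.8

E[|Y-1|] = Σ |y-1|·P(Y=y)
 = 1·3/10 + 0·11/30 + 1·1/6 + 2·1/6
 = 3/10 + 0 + 1/6 + 1/3
 = 4/5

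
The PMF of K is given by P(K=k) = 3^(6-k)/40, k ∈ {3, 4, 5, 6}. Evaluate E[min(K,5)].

E[min(K,5)] = Σ min(k,5)·P(K=k)
 = 3·27/40 + 4·9/40 + 5·3/40 + 5·1/40
 = 81/40 + 9/10 + 3/8 + 1/8
 = 137/40

3.425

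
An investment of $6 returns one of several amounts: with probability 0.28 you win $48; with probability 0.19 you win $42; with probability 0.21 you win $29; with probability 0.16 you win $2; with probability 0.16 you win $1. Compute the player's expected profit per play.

E[payout] = 48·0.28 + 42·0.19 + 29·0.21 + 2·0.16 + 1·0.16
 = 13.44 + 7.98 + 6.09 + 0.32 + 0.16
 = 27.99
Net = 27.99 - 6 = 21.99

21.99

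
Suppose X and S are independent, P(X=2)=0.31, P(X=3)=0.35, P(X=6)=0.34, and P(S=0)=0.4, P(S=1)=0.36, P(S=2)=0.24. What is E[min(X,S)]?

E[min(X,S)] = Σ_x Σ_s min(x,s) · P(X=x)P(S=s)
 = 0·0.124 + 1·0.1116 + 2·0.0744 + 0·0.14 + 1·0.126 + 2·0.084 + 0·0.136 + 1·0.1224 + 2·0.0816
 = 0 + 0.1116 + 0.1488 + 0 + 0.126 + 0.168 + 0 + 0.1224 + 0.1632
 = 0.84

0.84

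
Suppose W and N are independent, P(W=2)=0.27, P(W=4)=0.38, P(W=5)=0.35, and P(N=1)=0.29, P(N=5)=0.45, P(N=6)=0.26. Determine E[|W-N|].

1.9198

E[|W-N|] = Σ_w Σ_n |w-n| · P(W=w)P(N=n)
 = 1·0.0783 + 3·0.1215 + 4·0.0702 + 3·0.1102 + 1·0.171 + 2·0.0988 + 4·0.1015 + 0·0.1575 + 1·0.091
 = 0.0783 + 0.3645 + 0.2808 + 0.3306 + 0.171 + 0.1976 + 0.406 + 0 + 0.091
 = 1.9198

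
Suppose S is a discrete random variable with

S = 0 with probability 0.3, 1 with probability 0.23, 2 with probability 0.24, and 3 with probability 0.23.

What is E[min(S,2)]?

1.17

E[min(S,2)] = Σ min(s,2)·P(S=s)
 = 0·0.3 + 1·0.23 + 2·0.24 + 2·0.23
 = 0 + 0.23 + 0.48 + 0.46
 = 1.17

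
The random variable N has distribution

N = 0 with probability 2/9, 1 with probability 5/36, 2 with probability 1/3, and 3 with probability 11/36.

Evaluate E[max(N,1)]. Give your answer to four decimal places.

E[max(N,1)] = Σ max(n,1)·P(N=n)
 = 1·2/9 + 1·5/36 + 2·1/3 + 3·11/36
 = 2/9 + 5/36 + 2/3 + 11/12
 = 35/18

1.9444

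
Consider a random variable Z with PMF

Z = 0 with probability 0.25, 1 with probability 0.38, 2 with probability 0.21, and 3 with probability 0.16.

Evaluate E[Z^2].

E[Z^2] = Σ z^2·P(Z=z)
 = 0·0.25 + 1·0.38 + 4·0.21 + 9·0.16
 = 0 + 0.38 + 0.84 + 1.44
 = 2.66

2.66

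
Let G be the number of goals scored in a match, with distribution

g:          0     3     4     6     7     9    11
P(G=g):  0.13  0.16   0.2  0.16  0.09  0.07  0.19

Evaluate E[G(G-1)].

37.88

E[G(G-1)] = Σ g(g-1)·P(G=g)
 = 0·0.13 + 6·0.16 + 12·0.2 + 30·0.16 + 42·0.09 + 72·0.07 + 110·0.19
 = 0 + 0.96 + 2.4 + 4.8 + 3.78 + 5.04 + 20.9
 = 37.88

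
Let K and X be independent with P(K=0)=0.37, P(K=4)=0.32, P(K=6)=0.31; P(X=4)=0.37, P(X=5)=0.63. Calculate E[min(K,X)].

E[min(K,X)] = Σ_k Σ_x min(k,x) · P(K=k)P(X=x)
 = 0·0.1369 + 0·0.2331 + 4·0.1184 + 4·0.2016 + 4·0.1147 + 5·0.1953
 = 0 + 0 + 0.4736 + 0.8064 + 0.4588 + 0.9765
 = 2.7153

2.7153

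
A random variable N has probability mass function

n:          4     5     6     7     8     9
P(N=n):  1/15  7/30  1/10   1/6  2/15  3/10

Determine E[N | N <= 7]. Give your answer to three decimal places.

5.647

P(N <= 7) = 1/15 + 7/30 + 1/10 + 1/6 = 17/30.
E[N | N <= 7] = [4·1/15 + 5·7/30 + 6·1/10 + 7·1/6] / (17/30)
 = 16/5 / (17/30)
 = 96/17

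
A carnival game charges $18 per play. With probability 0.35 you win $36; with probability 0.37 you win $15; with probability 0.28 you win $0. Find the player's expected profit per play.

E[payout] = 36·0.35 + 15·0.37 + 0·0.28
 = 12.6 + 5.55 + 0
 = 18.15
Net = 18.15 - 18 = 0.15

0.15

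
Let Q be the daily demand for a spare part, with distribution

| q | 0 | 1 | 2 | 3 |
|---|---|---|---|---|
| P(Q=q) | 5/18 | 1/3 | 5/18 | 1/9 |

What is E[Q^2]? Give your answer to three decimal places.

E[Q^2] = Σ q^2·P(Q=q)
 = 0·5/18 + 1·1/3 + 4·5/18 + 9·1/9
 = 0 + 1/3 + 10/9 + 1
 = 22/9

2.444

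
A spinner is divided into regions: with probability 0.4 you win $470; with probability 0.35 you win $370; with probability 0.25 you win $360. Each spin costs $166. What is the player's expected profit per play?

241.5

E[payout] = 470·0.4 + 370·0.35 + 360·0.25
 = 188 + 129.5 + 90
 = 407.5
Net = 407.5 - 166 = 241.5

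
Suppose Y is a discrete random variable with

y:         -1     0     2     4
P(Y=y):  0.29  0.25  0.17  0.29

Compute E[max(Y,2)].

2.58

E[max(Y,2)] = Σ max(y,2)·P(Y=y)
 = 2·0.29 + 2·0.25 + 2·0.17 + 4·0.29
 = 0.58 + 0.5 + 0.34 + 1.16
 = 2.58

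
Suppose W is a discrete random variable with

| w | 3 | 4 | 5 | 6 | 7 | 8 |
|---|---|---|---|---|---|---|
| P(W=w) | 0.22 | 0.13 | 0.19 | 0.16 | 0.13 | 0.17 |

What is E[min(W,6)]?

4.89

E[min(W,6)] = Σ min(w,6)·P(W=w)
 = 3·0.22 + 4·0.13 + 5·0.19 + 6·0.16 + 6·0.13 + 6·0.17
 = 0.66 + 0.52 + 0.95 + 0.96 + 0.78 + 1.02
 = 4.89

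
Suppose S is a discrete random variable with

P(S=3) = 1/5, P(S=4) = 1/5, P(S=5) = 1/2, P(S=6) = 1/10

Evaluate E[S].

4.5

E[S] = Σ s·P(S=s)
 = 3·1/5 + 4·1/5 + 5·1/2 + 6·1/10
 = 3/5 + 4/5 + 5/2 + 3/5
 = 9/2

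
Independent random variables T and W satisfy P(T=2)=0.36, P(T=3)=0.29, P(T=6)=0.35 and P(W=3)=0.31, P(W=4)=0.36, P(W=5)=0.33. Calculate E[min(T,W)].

E[min(T,W)] = Σ_t Σ_w min(t,w) · P(T=t)P(W=w)
 = 2·0.1116 + 2·0.1296 + 2·0.1188 + 3·0.0899 + 3·0.1044 + 3·0.0957 + 3·0.1085 + 4·0.126 + 5·0.1155
 = 0.2232 + 0.2592 + 0.2376 + 0.2697 + 0.3132 + 0.2871 + 0.3255 + 0.504 + 0.5775
 = 2.997

2.997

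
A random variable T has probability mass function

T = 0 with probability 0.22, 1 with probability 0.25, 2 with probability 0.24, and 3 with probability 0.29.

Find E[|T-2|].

0.98

E[|T-2|] = Σ |t-2|·P(T=t)
 = 2·0.22 + 1·0.25 + 0·0.24 + 1·0.29
 = 0.44 + 0.25 + 0 + 0.29
 = 0.98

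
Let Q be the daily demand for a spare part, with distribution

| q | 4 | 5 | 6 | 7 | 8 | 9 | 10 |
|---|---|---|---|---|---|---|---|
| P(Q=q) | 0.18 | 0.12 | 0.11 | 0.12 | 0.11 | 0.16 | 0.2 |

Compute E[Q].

7.14

E[Q] = Σ q·P(Q=q)
 = 4·0.18 + 5·0.12 + 6·0.11 + 7·0.12 + 8·0.11 + 9·0.16 + 10·0.2
 = 0.72 + 0.6 + 0.66 + 0.84 + 0.88 + 1.44 + 2
 = 7.14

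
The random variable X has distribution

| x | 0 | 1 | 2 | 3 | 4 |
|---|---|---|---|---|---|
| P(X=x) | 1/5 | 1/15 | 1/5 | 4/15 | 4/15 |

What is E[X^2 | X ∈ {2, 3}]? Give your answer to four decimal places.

6.8571

P(X ∈ {2, 3}) = 1/5 + 4/15 = 7/15.
E[X^2 | X ∈ {2, 3}] = [4·1/5 + 9·4/15] / (7/15)
 = 16/5 / (7/15)
 = 48/7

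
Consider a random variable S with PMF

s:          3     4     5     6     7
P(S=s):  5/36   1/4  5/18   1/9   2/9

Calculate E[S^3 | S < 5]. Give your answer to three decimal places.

P(S < 5) = 5/36 + 1/4 = 7/18.
E[S^3 | S < 5] = [27·5/36 + 64·1/4] / (7/18)
 = 79/4 / (7/18)
 = 711/14

50.786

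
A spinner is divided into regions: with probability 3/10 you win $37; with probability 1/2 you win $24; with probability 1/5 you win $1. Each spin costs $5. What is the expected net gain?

18.3

E[payout] = 37·3/10 + 24·1/2 + 1·1/5
 = 111/10 + 12 + 1/5
 = 233/10
Net = 233/10 - 5 = 183/10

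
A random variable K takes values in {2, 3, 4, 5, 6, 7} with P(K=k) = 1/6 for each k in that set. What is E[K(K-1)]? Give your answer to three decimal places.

18.667

E[K(K-1)] = Σ k(k-1)·P(K=k)
 = 2·1/6 + 6·1/6 + 12·1/6 + 20·1/6 + 30·1/6 + 42·1/6
 = 1/3 + 1 + 2 + 10/3 + 5 + 7
 = 56/3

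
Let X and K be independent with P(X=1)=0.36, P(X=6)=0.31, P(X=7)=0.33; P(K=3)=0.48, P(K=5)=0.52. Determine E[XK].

E[XK] = Σ_x Σ_k xk · P(X=x)P(K=k)
 = 3·0.1728 + 5·0.1872 + 18·0.1488 + 30·0.1612 + 21·0.1584 + 35·0.1716
 = 0.5184 + 0.936 + 2.6784 + 4.836 + 3.3264 + 6.006
 = 18.3012

18.3012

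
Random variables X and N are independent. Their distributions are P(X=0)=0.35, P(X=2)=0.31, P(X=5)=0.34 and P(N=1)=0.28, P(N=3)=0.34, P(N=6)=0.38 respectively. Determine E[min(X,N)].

1.6212

E[min(X,N)] = Σ_x Σ_n min(x,n) · P(X=x)P(N=n)
 = 0·0.098 + 0·0.119 + 0·0.133 + 1·0.0868 + 2·0.1054 + 2·0.1178 + 1·0.0952 + 3·0.1156 + 5·0.1292
 = 0 + 0 + 0 + 0.0868 + 0.2108 + 0.2356 + 0.0952 + 0.3468 + 0.646
 = 1.6212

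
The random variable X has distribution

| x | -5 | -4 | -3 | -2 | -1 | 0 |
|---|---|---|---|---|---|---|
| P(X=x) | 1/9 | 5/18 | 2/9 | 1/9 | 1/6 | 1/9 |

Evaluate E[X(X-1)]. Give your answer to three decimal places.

12.556

E[X(X-1)] = Σ x(x-1)·P(X=x)
 = 30·1/9 + 20·5/18 + 12·2/9 + 6·1/9 + 2·1/6 + 0·1/9
 = 10/3 + 50/9 + 8/3 + 2/3 + 1/3 + 0
 = 113/9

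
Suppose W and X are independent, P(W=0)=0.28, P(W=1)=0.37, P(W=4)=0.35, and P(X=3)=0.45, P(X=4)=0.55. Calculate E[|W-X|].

2.095

E[|W-X|] = Σ_w Σ_x |w-x| · P(W=w)P(X=x)
 = 3·0.126 + 4·0.154 + 2·0.1665 + 3·0.2035 + 1·0.1575 + 0·0.1925
 = 0.378 + 0.616 + 0.333 + 0.6105 + 0.1575 + 0
 = 2.095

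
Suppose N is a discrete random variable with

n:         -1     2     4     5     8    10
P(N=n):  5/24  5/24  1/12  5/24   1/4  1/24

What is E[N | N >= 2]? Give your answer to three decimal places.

P(N >= 2) = 5/24 + 1/12 + 5/24 + 1/4 + 1/24 = 19/24.
E[N | N >= 2] = [2·5/24 + 4·1/12 + 5·5/24 + 8·1/4 + 10·1/24] / (19/24)
 = 101/24 / (19/24)
 = 101/19

5.316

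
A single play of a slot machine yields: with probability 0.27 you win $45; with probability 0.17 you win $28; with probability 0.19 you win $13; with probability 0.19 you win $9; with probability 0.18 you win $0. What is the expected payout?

E[payout] = 45·0.27 + 28·0.17 + 13·0.19 + 9·0.19 + 0·0.18
 = 12.15 + 4.76 + 2.47 + 1.71 + 0
 = 21.09

21.09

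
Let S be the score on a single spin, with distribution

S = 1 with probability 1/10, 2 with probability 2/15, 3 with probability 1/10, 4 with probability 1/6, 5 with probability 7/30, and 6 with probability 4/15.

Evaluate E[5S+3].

23.5

E[5S+3] = Σ (5s+3)·P(S=s)
 = 8·1/10 + 13·2/15 + 18·1/10 + 23·1/6 + 28·7/30 + 33·4/15
 = 4/5 + 26/15 + 9/5 + 23/6 + 98/15 + 44/5
 = 47/2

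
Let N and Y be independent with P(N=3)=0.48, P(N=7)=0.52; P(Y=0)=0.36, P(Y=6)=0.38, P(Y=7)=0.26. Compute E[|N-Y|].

3.0728

E[|N-Y|] = Σ_n Σ_y |n-y| · P(N=n)P(Y=y)
 = 3·0.1728 + 3·0.1824 + 4·0.1248 + 7·0.1872 + 1·0.1976 + 0·0.1352
 = 0.5184 + 0.5472 + 0.4992 + 1.3104 + 0.1976 + 0
 = 3.0728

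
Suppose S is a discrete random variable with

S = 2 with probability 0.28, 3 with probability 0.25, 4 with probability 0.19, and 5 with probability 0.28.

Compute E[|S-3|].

1.03

E[|S-3|] = Σ |s-3|·P(S=s)
 = 1·0.28 + 0·0.25 + 1·0.19 + 2·0.28
 = 0.28 + 0 + 0.19 + 0.56
 = 1.03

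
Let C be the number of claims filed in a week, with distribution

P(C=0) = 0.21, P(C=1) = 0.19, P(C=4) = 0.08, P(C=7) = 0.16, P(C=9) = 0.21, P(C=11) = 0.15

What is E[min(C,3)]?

1.99

E[min(C,3)] = Σ min(c,3)·P(C=c)
 = 0·0.21 + 1·0.19 + 3·0.08 + 3·0.16 + 3·0.21 + 3·0.15
 = 0 + 0.19 + 0.24 + 0.48 + 0.63 + 0.45
 = 1.99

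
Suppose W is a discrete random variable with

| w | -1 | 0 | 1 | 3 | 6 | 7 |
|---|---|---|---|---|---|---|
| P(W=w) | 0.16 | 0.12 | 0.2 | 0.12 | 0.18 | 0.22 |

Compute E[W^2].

E[W^2] = Σ w^2·P(W=w)
 = 1·0.16 + 0·0.12 + 1·0.2 + 9·0.12 + 36·0.18 + 49·0.22
 = 0.16 + 0 + 0.2 + 1.08 + 6.48 + 10.78
 = 18.7

18.7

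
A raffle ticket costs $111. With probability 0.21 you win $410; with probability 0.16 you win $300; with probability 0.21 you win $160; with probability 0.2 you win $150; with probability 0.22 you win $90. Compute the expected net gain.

E[payout] = 410·0.21 + 300·0.16 + 160·0.21 + 150·0.2 + 90·0.22
 = 86.1 + 48 + 33.6 + 30 + 19.8
 = 217.5
Net = 217.5 - 111 = 106.5

106.5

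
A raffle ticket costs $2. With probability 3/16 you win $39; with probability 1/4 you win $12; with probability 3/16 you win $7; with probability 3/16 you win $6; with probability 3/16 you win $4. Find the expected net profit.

11.5

E[payout] = 39·3/16 + 12·1/4 + 7·3/16 + 6·3/16 + 4·3/16
 = 117/16 + 3 + 21/16 + 9/8 + 3/4
 = 27/2
Net = 27/2 - 2 = 23/2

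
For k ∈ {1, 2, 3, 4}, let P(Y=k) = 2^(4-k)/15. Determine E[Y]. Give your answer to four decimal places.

E[Y] = Σ y·P(Y=y)
 = 1·8/15 + 2·4/15 + 3·2/15 + 4·1/15
 = 8/15 + 8/15 + 2/5 + 4/15
 = 26/15

1.7333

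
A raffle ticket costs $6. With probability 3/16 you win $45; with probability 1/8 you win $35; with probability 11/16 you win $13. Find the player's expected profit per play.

E[payout] = 45·3/16 + 35·1/8 + 13·11/16
 = 135/16 + 35/8 + 143/16
 = 87/4
Net = 87/4 - 6 = 63/4

15.75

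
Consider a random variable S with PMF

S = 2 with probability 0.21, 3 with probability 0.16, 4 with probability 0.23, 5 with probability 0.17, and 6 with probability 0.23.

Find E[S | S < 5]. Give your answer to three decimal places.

3.033

P(S < 5) = 0.21 + 0.16 + 0.23 = 0.6.
E[S | S < 5] = [2·0.21 + 3·0.16 + 4·0.23] / 0.6
 = 1.82 / 0.6
 = 91/30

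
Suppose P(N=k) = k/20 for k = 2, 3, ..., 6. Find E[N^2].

E[N^2] = Σ n^2·P(N=n)
 = 4·1/10 + 9·3/20 + 16·1/5 + 25·1/4 + 36·3/10
 = 2/5 + 27/20 + 16/5 + 25/4 + 54/5
 = 22

22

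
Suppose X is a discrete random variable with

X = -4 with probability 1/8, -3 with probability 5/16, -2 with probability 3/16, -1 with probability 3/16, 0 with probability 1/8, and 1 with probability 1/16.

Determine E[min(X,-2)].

E[min(X,-2)] = Σ min(x,-2)·P(X=x)
 = (-4)·1/8 + (-3)·5/16 + (-2)·3/16 + (-2)·3/16 + (-2)·1/8 + (-2)·1/16
 = (-1/2) + (-15/16) + (-3/8) + (-3/8) + (-1/4) + (-1/8)
 = -41/16

-2.5625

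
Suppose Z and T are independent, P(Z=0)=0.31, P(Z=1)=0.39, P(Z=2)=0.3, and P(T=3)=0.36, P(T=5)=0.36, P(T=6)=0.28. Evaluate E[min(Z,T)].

0.99

E[min(Z,T)] = Σ_z Σ_t min(z,t) · P(Z=z)P(T=t)
 = 0·0.1116 + 0·0.1116 + 0·0.0868 + 1·0.1404 + 1·0.1404 + 1·0.1092 + 2·0.108 + 2·0.108 + 2·0.084
 = 0 + 0 + 0 + 0.1404 + 0.1404 + 0.1092 + 0.216 + 0.216 + 0.168
 = 0.99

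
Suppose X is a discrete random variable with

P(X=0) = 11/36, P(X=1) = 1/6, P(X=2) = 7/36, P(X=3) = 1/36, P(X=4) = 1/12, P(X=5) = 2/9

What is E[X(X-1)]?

E[X(X-1)] = Σ x(x-1)·P(X=x)
 = 0·11/36 + 0·1/6 + 2·7/36 + 6·1/36 + 12·1/12 + 20·2/9
 = 0 + 0 + 7/18 + 1/6 + 1 + 40/9
 = 6

6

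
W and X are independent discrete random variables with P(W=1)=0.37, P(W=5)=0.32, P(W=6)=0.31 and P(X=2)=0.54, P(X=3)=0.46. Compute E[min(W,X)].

E[min(W,X)] = Σ_w Σ_x min(w,x) · P(W=w)P(X=x)
 = 1·0.1998 + 1·0.1702 + 2·0.1728 + 3·0.1472 + 2·0.1674 + 3·0.1426
 = 0.1998 + 0.1702 + 0.3456 + 0.4416 + 0.3348 + 0.4278
 = 1.9198

1.9198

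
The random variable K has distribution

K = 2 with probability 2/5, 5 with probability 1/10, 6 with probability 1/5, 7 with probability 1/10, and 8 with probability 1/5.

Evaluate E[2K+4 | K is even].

P(K is even) = 2/5 + 1/5 + 1/5 = 4/5.
E[2K+4 | K is even] = [8·2/5 + 16·1/5 + 20·1/5] / (4/5)
 = 52/5 / (4/5)
 = 13

13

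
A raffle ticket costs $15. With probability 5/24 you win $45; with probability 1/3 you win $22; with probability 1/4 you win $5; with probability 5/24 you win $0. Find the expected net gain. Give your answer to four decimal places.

2.9583

E[payout] = 45·5/24 + 22·1/3 + 5·1/4 + 0·5/24
 = 75/8 + 22/3 + 5/4 + 0
 = 431/24
Net = 431/24 - 15 = 71/24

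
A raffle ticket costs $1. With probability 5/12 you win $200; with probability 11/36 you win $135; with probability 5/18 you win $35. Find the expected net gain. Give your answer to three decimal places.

133.306

E[payout] = 200·5/12 + 135·11/36 + 35·5/18
 = 250/3 + 165/4 + 175/18
 = 4835/36
Net = 4835/36 - 1 = 4799/36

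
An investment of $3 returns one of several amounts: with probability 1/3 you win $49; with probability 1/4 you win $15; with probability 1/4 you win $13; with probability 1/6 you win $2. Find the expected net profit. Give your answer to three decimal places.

E[payout] = 49·1/3 + 15·1/4 + 13·1/4 + 2·1/6
 = 49/3 + 15/4 + 13/4 + 1/3
 = 71/3
Net = 71/3 - 3 = 62/3

20.667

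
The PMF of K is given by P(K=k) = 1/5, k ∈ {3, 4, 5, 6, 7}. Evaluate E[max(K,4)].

5.2

E[max(K,4)] = Σ max(k,4)·P(K=k)
 = 4·1/5 + 4·1/5 + 5·1/5 + 6·1/5 + 7·1/5
 = 4/5 + 4/5 + 1 + 6/5 + 7/5
 = 26/5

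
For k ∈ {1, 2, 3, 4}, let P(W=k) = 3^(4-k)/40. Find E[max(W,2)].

E[max(W,2)] = Σ max(w,2)·P(W=w)
 = 2·27/40 + 2·9/40 + 3·3/40 + 4·1/40
 = 27/20 + 9/20 + 9/40 + 1/10
 = 17/8

2.125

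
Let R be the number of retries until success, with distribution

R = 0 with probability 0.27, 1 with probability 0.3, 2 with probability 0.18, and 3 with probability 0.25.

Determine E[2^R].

E[2^R] = Σ 2^r·P(R=r)
 = 1·0.27 + 2·0.3 + 4·0.18 + 8·0.25
 = 0.27 + 0.6 + 0.72 + 2
 = 3.59

3.59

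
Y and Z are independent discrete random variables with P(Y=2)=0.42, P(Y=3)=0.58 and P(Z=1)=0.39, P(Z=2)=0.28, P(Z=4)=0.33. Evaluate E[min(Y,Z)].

E[min(Y,Z)] = Σ_y Σ_z min(y,z) · P(Y=y)P(Z=z)
 = 1·0.1638 + 2·0.1176 + 2·0.1386 + 1·0.2262 + 2·0.1624 + 3·0.1914
 = 0.1638 + 0.2352 + 0.2772 + 0.2262 + 0.3248 + 0.5742
 = 1.8014

1.8014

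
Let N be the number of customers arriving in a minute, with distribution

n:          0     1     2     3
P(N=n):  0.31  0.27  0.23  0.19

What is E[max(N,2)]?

E[max(N,2)] = Σ max(n,2)·P(N=n)
 = 2·0.31 + 2·0.27 + 2·0.23 + 3·0.19
 = 0.62 + 0.54 + 0.46 + 0.57
 = 2.19

2.19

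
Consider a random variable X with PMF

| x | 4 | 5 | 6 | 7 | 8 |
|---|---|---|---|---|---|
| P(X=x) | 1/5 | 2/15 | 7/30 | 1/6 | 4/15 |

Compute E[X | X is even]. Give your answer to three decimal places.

6.190

P(X is even) = 1/5 + 7/30 + 4/15 = 7/10.
E[X | X is even] = [4·1/5 + 6·7/30 + 8·4/15] / (7/10)
 = 13/3 / (7/10)
 = 130/21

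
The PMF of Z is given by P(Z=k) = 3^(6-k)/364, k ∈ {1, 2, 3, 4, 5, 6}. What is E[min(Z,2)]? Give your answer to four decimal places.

E[min(Z,2)] = Σ min(z,2)·P(Z=z)
 = 1·243/364 + 2·81/364 + 2·27/364 + 2·9/364 + 2·3/364 + 2·1/364
 = 243/364 + 81/182 + 27/182 + 9/182 + 3/182 + 1/182
 = 485/364

1.3324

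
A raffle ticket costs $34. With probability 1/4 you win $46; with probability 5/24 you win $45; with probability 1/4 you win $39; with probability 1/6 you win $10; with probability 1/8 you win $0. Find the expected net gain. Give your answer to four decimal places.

-1.7083

E[payout] = 46·1/4 + 45·5/24 + 39·1/4 + 10·1/6 + 0·1/8
 = 23/2 + 75/8 + 39/4 + 5/3 + 0
 = 775/24
Net = 775/24 - 34 = -41/24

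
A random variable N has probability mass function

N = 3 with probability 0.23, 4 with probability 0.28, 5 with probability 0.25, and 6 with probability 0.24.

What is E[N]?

4.5

E[N] = Σ n·P(N=n)
 = 3·0.23 + 4·0.28 + 5·0.25 + 6·0.24
 = 0.69 + 1.12 + 1.25 + 1.44
 = 4.5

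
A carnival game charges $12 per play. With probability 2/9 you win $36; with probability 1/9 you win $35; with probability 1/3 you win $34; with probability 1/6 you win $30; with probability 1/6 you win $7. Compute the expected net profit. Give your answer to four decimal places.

17.3889

E[payout] = 36·2/9 + 35·1/9 + 34·1/3 + 30·1/6 + 7·1/6
 = 8 + 35/9 + 34/3 + 5 + 7/6
 = 529/18
Net = 529/18 - 12 = 313/18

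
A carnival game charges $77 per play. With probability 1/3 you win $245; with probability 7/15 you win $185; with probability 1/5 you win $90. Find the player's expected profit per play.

109

E[payout] = 245·1/3 + 185·7/15 + 90·1/5
 = 245/3 + 259/3 + 18
 = 186
Net = 186 - 77 = 109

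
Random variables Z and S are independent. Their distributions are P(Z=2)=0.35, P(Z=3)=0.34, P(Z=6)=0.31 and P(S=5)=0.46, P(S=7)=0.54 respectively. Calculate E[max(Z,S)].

E[max(Z,S)] = Σ_z Σ_s max(z,s) · P(Z=z)P(S=s)
 = 5·0.161 + 7·0.189 + 5·0.1564 + 7·0.1836 + 6·0.1426 + 7·0.1674
 = 0.805 + 1.323 + 0.782 + 1.2852 + 0.8556 + 1.1718
 = 6.2226

6.2226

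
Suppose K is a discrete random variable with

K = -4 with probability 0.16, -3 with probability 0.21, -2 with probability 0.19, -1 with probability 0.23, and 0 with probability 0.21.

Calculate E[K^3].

E[K^3] = Σ k^3·P(K=k)
 = (-64)·0.16 + (-27)·0.21 + (-8)·0.19 + (-1)·0.23 + 0·0.21
 = (-10.24) + (-5.67) + (-1.52) + (-0.23) + 0
 = -17.66

-17.66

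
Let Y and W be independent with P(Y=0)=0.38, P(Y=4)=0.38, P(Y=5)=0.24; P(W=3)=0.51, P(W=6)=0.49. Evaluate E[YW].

E[YW] = Σ_y Σ_w yw · P(Y=y)P(W=w)
 = 0·0.1938 + 0·0.1862 + 12·0.1938 + 24·0.1862 + 15·0.1224 + 30·0.1176
 = 0 + 0 + 2.3256 + 4.4688 + 1.836 + 3.528
 = 12.1584

12.1584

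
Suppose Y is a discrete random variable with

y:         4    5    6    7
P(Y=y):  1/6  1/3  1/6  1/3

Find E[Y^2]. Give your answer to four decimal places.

E[Y^2] = Σ y^2·P(Y=y)
 = 16·1/6 + 25·1/3 + 36·1/6 + 49·1/3
 = 8/3 + 25/3 + 6 + 49/3
 = 100/3

33.3333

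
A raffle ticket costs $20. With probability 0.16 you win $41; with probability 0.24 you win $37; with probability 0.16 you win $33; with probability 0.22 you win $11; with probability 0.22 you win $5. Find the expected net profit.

E[payout] = 41·0.16 + 37·0.24 + 33·0.16 + 11·0.22 + 5·0.22
 = 6.56 + 8.88 + 5.28 + 2.42 + 1.1
 = 24.24
Net = 24.24 - 20 = 4.24

4.24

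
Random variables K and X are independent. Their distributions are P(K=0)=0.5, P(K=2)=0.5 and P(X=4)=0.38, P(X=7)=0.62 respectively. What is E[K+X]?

6.86

E[K+X] = Σ_k Σ_x (k+x) · P(K=k)P(X=x)
 = 4·0.19 + 7·0.31 + 6·0.19 + 9·0.31
 = 0.76 + 2.17 + 1.14 + 2.79
 = 6.86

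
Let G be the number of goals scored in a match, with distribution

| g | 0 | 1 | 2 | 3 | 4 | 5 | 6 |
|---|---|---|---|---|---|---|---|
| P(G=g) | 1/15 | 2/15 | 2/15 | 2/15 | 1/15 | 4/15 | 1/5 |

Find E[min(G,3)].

2.4

E[min(G,3)] = Σ min(g,3)·P(G=g)
 = 0·1/15 + 1·2/15 + 2·2/15 + 3·2/15 + 3·1/15 + 3·4/15 + 3·1/5
 = 0 + 2/15 + 4/15 + 2/5 + 1/5 + 4/5 + 3/5
 = 12/5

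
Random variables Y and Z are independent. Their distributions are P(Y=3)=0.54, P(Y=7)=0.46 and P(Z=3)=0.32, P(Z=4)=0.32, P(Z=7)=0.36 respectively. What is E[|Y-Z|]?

1.9808

E[|Y-Z|] = Σ_y Σ_z |y-z| · P(Y=y)P(Z=z)
 = 0·0.1728 + 1·0.1728 + 4·0.1944 + 4·0.1472 + 3·0.1472 + 0·0.1656
 = 0 + 0.1728 + 0.7776 + 0.5888 + 0.4416 + 0
 = 1.9808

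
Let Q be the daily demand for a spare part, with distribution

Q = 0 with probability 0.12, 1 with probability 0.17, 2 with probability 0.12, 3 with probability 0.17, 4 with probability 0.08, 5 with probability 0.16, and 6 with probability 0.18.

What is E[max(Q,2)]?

3.53

E[max(Q,2)] = Σ max(q,2)·P(Q=q)
 = 2·0.12 + 2·0.17 + 2·0.12 + 3·0.17 + 4·0.08 + 5·0.16 + 6·0.18
 = 0.24 + 0.34 + 0.24 + 0.51 + 0.32 + 0.8 + 1.08
 = 3.53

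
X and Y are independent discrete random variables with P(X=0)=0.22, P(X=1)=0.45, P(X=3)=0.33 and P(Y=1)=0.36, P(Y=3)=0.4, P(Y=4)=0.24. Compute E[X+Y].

3.96

E[X+Y] = Σ_x Σ_y (x+y) · P(X=x)P(Y=y)
 = 1·0.0792 + 3·0.088 + 4·0.0528 + 2·0.162 + 4·0.18 + 5·0.108 + 4·0.1188 + 6·0.132 + 7·0.0792
 = 0.0792 + 0.264 + 0.2112 + 0.324 + 0.72 + 0.54 + 0.4752 + 0.792 + 0.5544
 = 3.96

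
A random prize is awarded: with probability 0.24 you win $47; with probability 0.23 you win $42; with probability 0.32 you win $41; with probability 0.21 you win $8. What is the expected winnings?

E[payout] = 47·0.24 + 42·0.23 + 41·0.32 + 8·0.21
 = 11.28 + 9.66 + 13.12 + 1.68
 = 35.74

35.74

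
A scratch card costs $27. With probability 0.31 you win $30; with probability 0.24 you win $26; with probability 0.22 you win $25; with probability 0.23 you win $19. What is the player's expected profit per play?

-1.59

E[payout] = 30·0.31 + 26·0.24 + 25·0.22 + 19·0.23
 = 9.3 + 6.24 + 5.5 + 4.37
 = 25.41
Net = 25.41 - 27 = -1.59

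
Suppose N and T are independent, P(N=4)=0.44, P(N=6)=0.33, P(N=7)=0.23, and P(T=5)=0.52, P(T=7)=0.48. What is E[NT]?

31.886

E[NT] = Σ_n Σ_t nt · P(N=n)P(T=t)
 = 20·0.2288 + 28·0.2112 + 30·0.1716 + 42·0.1584 + 35·0.1196 + 49·0.1104
 = 4.576 + 5.9136 + 5.148 + 6.6528 + 4.186 + 5.4096
 = 31.886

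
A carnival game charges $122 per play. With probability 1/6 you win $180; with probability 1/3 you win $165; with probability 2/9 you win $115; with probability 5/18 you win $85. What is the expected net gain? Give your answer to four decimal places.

12.1667

E[payout] = 180·1/6 + 165·1/3 + 115·2/9 + 85·5/18
 = 30 + 55 + 230/9 + 425/18
 = 805/6
Net = 805/6 - 122 = 73/6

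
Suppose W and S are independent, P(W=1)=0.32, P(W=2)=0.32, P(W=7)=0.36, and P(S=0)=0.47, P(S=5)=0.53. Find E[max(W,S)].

4.6672

E[max(W,S)] = Σ_w Σ_s max(w,s) · P(W=w)P(S=s)
 = 1·0.1504 + 5·0.1696 + 2·0.1504 + 5·0.1696 + 7·0.1692 + 7·0.1908
 = 0.1504 + 0.848 + 0.3008 + 0.848 + 1.1844 + 1.3356
 = 4.6672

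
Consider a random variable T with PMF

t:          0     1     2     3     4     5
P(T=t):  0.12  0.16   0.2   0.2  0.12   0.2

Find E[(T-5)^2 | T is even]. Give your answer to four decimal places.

P(T is even) = 0.12 + 0.2 + 0.12 = 0.44.
E[(T-5)^2 | T is even] = [25·0.12 + 9·0.2 + 1·0.12] / 0.44
 = 4.92 / 0.44
 = 123/11

11.1818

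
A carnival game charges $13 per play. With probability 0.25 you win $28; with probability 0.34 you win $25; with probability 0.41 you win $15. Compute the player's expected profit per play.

E[payout] = 28·0.25 + 25·0.34 + 15·0.41
 = 7 + 8.5 + 6.15
 = 21.65
Net = 21.65 - 13 = 8.65

8.65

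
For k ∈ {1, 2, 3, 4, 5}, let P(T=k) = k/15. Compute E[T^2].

E[T^2] = Σ t^2·P(T=t)
 = 1·1/15 + 4·2/15 + 9·1/5 + 16·4/15 + 25·1/3
 = 1/15 + 8/15 + 9/5 + 64/15 + 25/3
 = 15

15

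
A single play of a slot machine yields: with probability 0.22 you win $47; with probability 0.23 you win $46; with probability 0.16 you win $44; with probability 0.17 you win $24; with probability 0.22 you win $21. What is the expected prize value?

36.66

E[payout] = 47·0.22 + 46·0.23 + 44·0.16 + 24·0.17 + 21·0.22
 = 10.34 + 10.58 + 7.04 + 4.08 + 4.62
 = 36.66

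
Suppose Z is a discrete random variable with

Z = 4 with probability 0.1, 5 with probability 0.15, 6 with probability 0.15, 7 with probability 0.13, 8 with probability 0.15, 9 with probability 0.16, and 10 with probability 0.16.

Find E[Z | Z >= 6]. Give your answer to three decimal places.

8.067

P(Z >= 6) = 0.15 + 0.13 + 0.15 + 0.16 + 0.16 = 0.75.
E[Z | Z >= 6] = [6·0.15 + 7·0.13 + 8·0.15 + 9·0.16 + 10·0.16] / 0.75
 = 6.05 / 0.75
 = 121/15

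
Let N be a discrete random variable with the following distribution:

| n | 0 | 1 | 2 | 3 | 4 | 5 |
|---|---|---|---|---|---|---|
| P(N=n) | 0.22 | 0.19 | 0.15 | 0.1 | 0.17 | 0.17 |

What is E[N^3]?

36.22

E[N^3] = Σ n^3·P(N=n)
 = 0·0.22 + 1·0.19 + 8·0.15 + 27·0.1 + 64·0.17 + 125·0.17
 = 0 + 0.19 + 1.2 + 2.7 + 10.88 + 21.25
 = 36.22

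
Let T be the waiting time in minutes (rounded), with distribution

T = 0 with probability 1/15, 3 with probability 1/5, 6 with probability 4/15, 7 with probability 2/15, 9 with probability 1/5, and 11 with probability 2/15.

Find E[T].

6.4

E[T] = Σ t·P(T=t)
 = 0·1/15 + 3·1/5 + 6·4/15 + 7·2/15 + 9·1/5 + 11·2/15
 = 0 + 3/5 + 8/5 + 14/15 + 9/5 + 22/15
 = 32/5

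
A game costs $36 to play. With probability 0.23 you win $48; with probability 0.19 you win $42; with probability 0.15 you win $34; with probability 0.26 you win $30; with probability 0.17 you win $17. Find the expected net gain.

E[payout] = 48·0.23 + 42·0.19 + 34·0.15 + 30·0.26 + 17·0.17
 = 11.04 + 7.98 + 5.1 + 7.8 + 2.89
 = 34.81
Net = 34.81 - 36 = -1.19

-1.19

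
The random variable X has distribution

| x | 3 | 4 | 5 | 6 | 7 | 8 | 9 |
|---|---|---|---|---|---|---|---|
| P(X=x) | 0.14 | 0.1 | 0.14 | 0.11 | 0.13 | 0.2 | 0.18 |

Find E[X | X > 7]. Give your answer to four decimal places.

8.4737

P(X > 7) = 0.2 + 0.18 = 0.38.
E[X | X > 7] = [8·0.2 + 9·0.18] / 0.38
 = 3.22 / 0.38
 = 161/19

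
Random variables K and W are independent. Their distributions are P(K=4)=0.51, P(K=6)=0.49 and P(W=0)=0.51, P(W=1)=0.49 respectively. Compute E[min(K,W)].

E[min(K,W)] = Σ_k Σ_w min(k,w) · P(K=k)P(W=w)
 = 0·0.2601 + 1·0.2499 + 0·0.2499 + 1·0.2401
 = 0 + 0.2499 + 0 + 0.2401
 = 0.49

0.49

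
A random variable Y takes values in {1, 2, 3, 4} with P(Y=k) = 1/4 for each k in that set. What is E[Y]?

2.5

E[Y] = Σ y·P(Y=y)
 = 1·1/4 + 2·1/4 + 3·1/4 + 4·1/4
 = 1/4 + 1/2 + 3/4 + 1
 = 5/2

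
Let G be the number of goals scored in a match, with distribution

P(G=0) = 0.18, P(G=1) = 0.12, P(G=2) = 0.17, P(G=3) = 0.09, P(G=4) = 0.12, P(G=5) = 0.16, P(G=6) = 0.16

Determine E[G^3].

E[G^3] = Σ g^3·P(G=g)
 = 0·0.18 + 1·0.12 + 8·0.17 + 27·0.09 + 64·0.12 + 125·0.16 + 216·0.16
 = 0 + 0.12 + 1.36 + 2.43 + 7.68 + 20 + 34.56
 = 66.15

66.15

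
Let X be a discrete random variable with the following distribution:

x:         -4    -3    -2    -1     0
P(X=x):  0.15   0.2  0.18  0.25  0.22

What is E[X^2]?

5.17

E[X^2] = Σ x^2·P(X=x)
 = 16·0.15 + 9·0.2 + 4·0.18 + 1·0.25 + 0·0.22
 = 2.4 + 1.8 + 0.72 + 0.25 + 0
 = 5.17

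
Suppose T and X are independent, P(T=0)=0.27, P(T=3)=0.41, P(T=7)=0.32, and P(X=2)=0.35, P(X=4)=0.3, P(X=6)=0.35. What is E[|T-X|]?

2.737

E[|T-X|] = Σ_t Σ_x |t-x| · P(T=t)P(X=x)
 = 2·0.0945 + 4·0.081 + 6·0.0945 + 1·0.1435 + 1·0.123 + 3·0.1435 + 5·0.112 + 3·0.096 + 1·0.112
 = 0.189 + 0.324 + 0.567 + 0.1435 + 0.123 + 0.4305 + 0.56 + 0.288 + 0.112
 = 2.737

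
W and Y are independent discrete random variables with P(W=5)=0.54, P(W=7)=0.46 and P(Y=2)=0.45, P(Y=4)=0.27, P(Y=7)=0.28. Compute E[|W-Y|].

E[|W-Y|] = Σ_w Σ_y |w-y| · P(W=w)P(Y=y)
 = 3·0.243 + 1·0.1458 + 2·0.1512 + 5·0.207 + 3·0.1242 + 0·0.1288
 = 0.729 + 0.1458 + 0.3024 + 1.035 + 0.3726 + 0
 = 2.5848

2.5848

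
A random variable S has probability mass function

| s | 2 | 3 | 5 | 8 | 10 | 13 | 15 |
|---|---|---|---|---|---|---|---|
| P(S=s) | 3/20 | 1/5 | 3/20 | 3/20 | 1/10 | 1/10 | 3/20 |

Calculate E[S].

7.4

E[S] = Σ s·P(S=s)
 = 2·3/20 + 3·1/5 + 5·3/20 + 8·3/20 + 10·1/10 + 13·1/10 + 15·3/20
 = 3/10 + 3/5 + 3/4 + 6/5 + 1 + 13/10 + 9/4
 = 37/5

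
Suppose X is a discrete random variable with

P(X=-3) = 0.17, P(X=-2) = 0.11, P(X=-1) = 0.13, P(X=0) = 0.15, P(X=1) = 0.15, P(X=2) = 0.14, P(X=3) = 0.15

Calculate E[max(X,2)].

E[max(X,2)] = Σ max(x,2)·P(X=x)
 = 2·0.17 + 2·0.11 + 2·0.13 + 2·0.15 + 2·0.15 + 2·0.14 + 3·0.15
 = 0.34 + 0.22 + 0.26 + 0.3 + 0.3 + 0.28 + 0.45
 = 2.15

2.15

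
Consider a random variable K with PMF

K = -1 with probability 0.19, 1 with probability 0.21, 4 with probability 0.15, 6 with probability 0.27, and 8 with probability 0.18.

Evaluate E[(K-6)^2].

15.88

E[(K-6)^2] = Σ (k-6)^2·P(K=k)
 = 49·0.19 + 25·0.21 + 4·0.15 + 0·0.27 + 4·0.18
 = 9.31 + 5.25 + 0.6 + 0 + 0.72
 = 15.88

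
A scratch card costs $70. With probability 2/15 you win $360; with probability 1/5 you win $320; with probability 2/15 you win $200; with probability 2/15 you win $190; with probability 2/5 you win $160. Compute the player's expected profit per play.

158

E[payout] = 360·2/15 + 320·1/5 + 200·2/15 + 190·2/15 + 160·2/5
 = 48 + 64 + 80/3 + 76/3 + 64
 = 228
Net = 228 - 70 = 158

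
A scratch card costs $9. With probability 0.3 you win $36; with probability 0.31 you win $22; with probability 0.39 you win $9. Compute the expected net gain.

E[payout] = 36·0.3 + 22·0.31 + 9·0.39
 = 10.8 + 6.82 + 3.51
 = 21.13
Net = 21.13 - 9 = 12.13

12.13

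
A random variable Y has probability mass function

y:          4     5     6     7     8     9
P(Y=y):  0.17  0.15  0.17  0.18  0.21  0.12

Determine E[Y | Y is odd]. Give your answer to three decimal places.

P(Y is odd) = 0.15 + 0.18 + 0.12 = 0.45.
E[Y | Y is odd] = [5·0.15 + 7·0.18 + 9·0.12] / 0.45
 = 3.09 / 0.45
 = 103/15

6.867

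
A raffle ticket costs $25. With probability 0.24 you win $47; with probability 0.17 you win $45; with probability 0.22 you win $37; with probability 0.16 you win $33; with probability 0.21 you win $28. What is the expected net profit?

E[payout] = 47·0.24 + 45·0.17 + 37·0.22 + 33·0.16 + 28·0.21
 = 11.28 + 7.65 + 8.14 + 5.28 + 5.88
 = 38.23
Net = 38.23 - 25 = 13.23

13.23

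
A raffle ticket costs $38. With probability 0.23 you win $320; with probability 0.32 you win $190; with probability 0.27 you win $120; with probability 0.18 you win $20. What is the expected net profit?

132.4

E[payout] = 320·0.23 + 190·0.32 + 120·0.27 + 20·0.18
 = 73.6 + 60.8 + 32.4 + 3.6
 = 170.4
Net = 170.4 - 38 = 132.4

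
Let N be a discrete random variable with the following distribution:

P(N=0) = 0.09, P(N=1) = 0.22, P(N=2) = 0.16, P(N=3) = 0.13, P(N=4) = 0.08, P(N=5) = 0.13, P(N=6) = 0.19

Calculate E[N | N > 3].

5.275

P(N > 3) = 0.08 + 0.13 + 0.19 = 0.4.
E[N | N > 3] = [4·0.08 + 5·0.13 + 6·0.19] / 0.4
 = 2.11 / 0.4
 = 211/40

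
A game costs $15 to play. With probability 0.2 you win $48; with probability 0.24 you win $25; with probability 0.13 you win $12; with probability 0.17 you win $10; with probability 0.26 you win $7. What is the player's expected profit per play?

E[payout] = 48·0.2 + 25·0.24 + 12·0.13 + 10·0.17 + 7·0.26
 = 9.6 + 6 + 1.56 + 1.7 + 1.82
 = 20.68
Net = 20.68 - 15 = 5.68

5.68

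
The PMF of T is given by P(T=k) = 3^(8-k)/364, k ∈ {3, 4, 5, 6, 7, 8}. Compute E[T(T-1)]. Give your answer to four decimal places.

E[T(T-1)] = Σ t(t-1)·P(T=t)
 = 6·243/364 + 12·81/364 + 20·27/364 + 30·9/364 + 42·3/364 + 56·1/364
 = 729/182 + 243/91 + 135/91 + 135/182 + 9/26 + 2/13
 = 1711/182

9.4011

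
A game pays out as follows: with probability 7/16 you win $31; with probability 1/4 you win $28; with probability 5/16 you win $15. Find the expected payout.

E[payout] = 31·7/16 + 28·1/4 + 15·5/16
 = 217/16 + 7 + 75/16
 = 101/4

25.25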